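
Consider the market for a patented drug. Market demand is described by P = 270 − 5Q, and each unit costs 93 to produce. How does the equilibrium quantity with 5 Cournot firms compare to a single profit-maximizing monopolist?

Cournot with 5 identical firms: the symmetric best-response condition is 270 − 30q = 93. Each firm produces q = 5.9, total output Q = 29.5, price P = 122.5.
Monopoly sets MR = MC: 270 − 10Q = 93 ⇒ Q = 17.7, P = 270 − 5·17.7 = 181.5.

Cournot: Q = 29.5; Monopoly: Q = 17.7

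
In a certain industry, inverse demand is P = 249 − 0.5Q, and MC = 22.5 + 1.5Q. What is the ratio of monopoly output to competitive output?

A monopolist chooses Q where MR = MC. MR = 249 − Q; setting this equal to 22.5 + 1.5Q gives Q = 90.6 and P = 203.7.
Competitive equilibrium sets price equal to marginal cost: 249 − 0.5Q = 22.5 + 1.5Q, so Q = 113.25 and P = 192.375.
Ratio Q_m/Q_c = 90.6/113.25 = 0.8.

Q_m/Q_c = 0.8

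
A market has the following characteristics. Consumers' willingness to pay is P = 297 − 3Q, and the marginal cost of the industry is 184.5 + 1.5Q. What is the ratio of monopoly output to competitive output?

Q_m/Q_c = 0.6

Monopoly sets MR = MC: 297 − 6Q = 184.5 + 1.5Q ⇒ Q = 15, P = 297 − 3·15 = 252.
Under competition P = MC: 297 − 3Q = 184.5 + 1.5Q ⇒ Q = 25, P = 222.
Ratio Q_m/Q_c = 15/25 = 0.6.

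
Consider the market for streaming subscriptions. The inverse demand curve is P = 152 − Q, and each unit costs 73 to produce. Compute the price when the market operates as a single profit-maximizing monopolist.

P = 112.5

Monopoly sets MR = MC: 152 − 2Q = 73 ⇒ Q = 39.5, P = 152 − 39.5 = 112.5.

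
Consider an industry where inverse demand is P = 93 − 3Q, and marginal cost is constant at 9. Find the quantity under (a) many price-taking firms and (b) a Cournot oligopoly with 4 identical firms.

Competition: Q = 28; Cournot: Q = 22.4

Perfect competition: P = MC = 9, so 93 − 3Q = 9 and Q = 28.
Cournot with 4 identical firms: the symmetric best-response condition is 93 − 15q = 9. Each firm produces q = 5.6, total output Q = 22.4, price P = 25.8.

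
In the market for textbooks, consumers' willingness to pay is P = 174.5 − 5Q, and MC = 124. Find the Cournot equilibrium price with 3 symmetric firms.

With 3 symmetric Cournot firms, each firm's FOC gives 174.5 − 20q = 124, so q = 2.525, Q = 3·2.525 = 7.575, and P = 136.625.

P = 136.625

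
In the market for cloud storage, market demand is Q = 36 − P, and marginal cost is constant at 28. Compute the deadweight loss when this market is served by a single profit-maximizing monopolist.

Inverting demand: P = 36 − Q.
Under competition P = MC = 28, so Q = (36 − 28)/1 = 8.
Monopoly sets MR = MC: 36 − 2Q = 28 ⇒ Q = 4, P = 36 − 4 = 32.
DWL is the triangle between Q = 4 and Q = 8: ½·(8 − 4)·(32 − 28) = 8.

DWL = 8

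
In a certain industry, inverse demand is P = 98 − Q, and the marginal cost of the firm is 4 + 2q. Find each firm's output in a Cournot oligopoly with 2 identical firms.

In a 2-firm Cournot equilibrium, symmetry and the first-order condition give q = (98 − 4)/(5) = 18.8. So Q = 37.6 and P = 60.4.

q_i = 18.8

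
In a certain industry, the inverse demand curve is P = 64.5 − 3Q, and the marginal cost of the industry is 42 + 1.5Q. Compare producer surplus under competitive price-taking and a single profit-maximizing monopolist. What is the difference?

Under competition P = MC: 64.5 − 3Q = 42 + 1.5Q ⇒ Q = 5, P = 49.5.
PS = P·Q − VC(Q) = 49.5·5 − (42·5 + ½·1.5·5²) = 18.75.
The monopolist equates marginal revenue to marginal cost: 64.5 − 6Q = 42 + 1.5Q, so Q = 3. From demand, P = 55.5.
PS = P·Q − VC(Q) = 55.5·3 − (42·3 + ½·1.5·3²) = 33.75.
Change in producer surplus: 33.75 − 18.75 = 15.

PS rises by 15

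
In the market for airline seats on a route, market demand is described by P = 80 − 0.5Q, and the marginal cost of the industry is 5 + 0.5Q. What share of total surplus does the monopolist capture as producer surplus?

Monopoly sets MR = MC: 80 − Q = 5 + 0.5Q ⇒ Q = 50, P = 80 − 0.5·50 = 55.
CS = ½·(80 − 55)·50 = 625.
PS = P·Q − VC(Q) = 55·50 − (5·50 + ½·0.5·50²) = 1875.
Share captured = PS/TS = 1875/2500 = 0.75.

PS/TS = 0.75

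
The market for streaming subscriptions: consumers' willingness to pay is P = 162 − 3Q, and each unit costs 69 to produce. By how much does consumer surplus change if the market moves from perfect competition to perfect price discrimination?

Under competition P = MC = 69, so Q = (162 − 69)/3 = 31.
CS = ½·(162 − 69)·31 = 1441.5.
With perfect price discrimination, output is the efficient level Q = 31 (where demand meets MC), but every buyer pays their willingness to pay: CS = 0 and PS = total surplus.
CS = 0.
Change in consumer surplus: 0 − 1441.5 = −1441.5.

Consumer surplus falls by 1441.5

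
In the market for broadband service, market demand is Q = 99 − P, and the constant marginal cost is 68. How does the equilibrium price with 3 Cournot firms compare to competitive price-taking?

Cournot: P = 75.75; Competition: P = 68

Inverting demand: P = 99 − Q.
Cournot with 3 identical firms: the symmetric best-response condition is 99 − 4q = 68. Each firm produces q = 7.75, total output Q = 23.25, price P = 75.75.
Competitive firms price at marginal cost: P = 68, giving Q = 31.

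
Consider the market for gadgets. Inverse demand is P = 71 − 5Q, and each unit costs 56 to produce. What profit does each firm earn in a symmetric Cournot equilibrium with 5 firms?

Cournot with 5 identical firms: the symmetric best-response condition is 71 − 30q = 56. Each firm produces q = 0.5, total output Q = 2.5, price P = 58.5.
Each firm's profit = (58.5 − 56)·0.5 = 1.25.

π_i = 1.25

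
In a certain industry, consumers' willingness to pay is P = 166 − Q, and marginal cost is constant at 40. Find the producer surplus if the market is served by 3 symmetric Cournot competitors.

Cournot with 3 identical firms: the symmetric best-response condition is 166 − 4q = 40. Each firm produces q = 31.5, total output Q = 94.5, price P = 71.5.
PS = (71.5 − 40)·94.5 = 2976.75.

PS = 2976.75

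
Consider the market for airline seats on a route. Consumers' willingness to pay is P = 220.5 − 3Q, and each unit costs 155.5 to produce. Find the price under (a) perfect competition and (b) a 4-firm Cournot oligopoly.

Perfect competition: P = MC = 155.5, so 220.5 − 3Q = 155.5 and Q = 65/3.
With 4 symmetric Cournot firms, each firm's FOC gives 220.5 − 15q = 155.5, so q = 13/3, Q = 4·13/3 = 52/3, and P = 168.5.

Competition: P = 155.5; Cournot: P = 168.5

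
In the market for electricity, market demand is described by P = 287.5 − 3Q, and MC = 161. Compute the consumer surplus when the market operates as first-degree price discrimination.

CS = 0

A perfectly discriminating monopolist sells every unit with P(Q) ≥ MC(Q), so output equals the competitive quantity Q = 253/6. Each buyer pays their reservation price, so CS = 0 and the firm captures all surplus.
CS = 0.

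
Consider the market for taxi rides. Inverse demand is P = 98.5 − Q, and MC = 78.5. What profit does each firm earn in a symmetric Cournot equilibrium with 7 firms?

In a 7-firm Cournot equilibrium, symmetry and the first-order condition give q = (98.5 − 78.5)/(8) = 2.5. So Q = 17.5 and P = 81.
Each firm's profit = (81 − 78.5)·2.5 = 6.25.

π_i = 6.25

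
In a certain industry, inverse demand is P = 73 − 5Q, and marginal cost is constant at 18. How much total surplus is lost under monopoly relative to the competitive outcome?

Under competition P = MC = 18, so Q = (73 − 18)/5 = 11.
A monopolist chooses Q where MR = MC. MR = 73 − 10Q; setting this equal to 18 gives Q = 5.5 and P = 45.5.
DWL is the triangle between Q = 5.5 and Q = 11: ½·(11 − 5.5)·(45.5 − 18) = 75.625.

DWL = 75.625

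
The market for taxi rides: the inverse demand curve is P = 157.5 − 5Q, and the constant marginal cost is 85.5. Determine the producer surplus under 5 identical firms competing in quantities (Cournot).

PS = 144

In a 5-firm Cournot equilibrium, symmetry and the first-order condition give q = (157.5 − 85.5)/(30) = 2.4. So Q = 12 and P = 97.5.
PS = (97.5 − 85.5)·12 = 144.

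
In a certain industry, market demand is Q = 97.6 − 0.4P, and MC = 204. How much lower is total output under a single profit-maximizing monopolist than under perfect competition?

Inverting demand: P = 244 − 2.5Q.
Under competition P = MC = 204, so Q = (244 − 204)/2.5 = 16.
The monopolist equates marginal revenue to marginal cost: 244 − 5Q = 204, so Q = 8. From demand, P = 224.
Change in total output: 8 − 16 = −8.

Q falls by 8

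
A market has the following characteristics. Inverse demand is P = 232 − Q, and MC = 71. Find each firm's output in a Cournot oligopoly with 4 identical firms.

Cournot with 4 identical firms: the symmetric best-response condition is 232 − 5q = 71. Each firm produces q = 32.2, total output Q = 128.8, price P = 103.2.

q_i = 32.2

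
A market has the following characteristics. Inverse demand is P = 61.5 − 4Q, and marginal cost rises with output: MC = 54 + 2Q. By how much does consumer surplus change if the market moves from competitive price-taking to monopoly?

CS falls by 2

Under competition P = MC: 61.5 − 4Q = 54 + 2Q ⇒ Q = 1.25, P = 56.5.
CS = ½·(61.5 − 56.5)·1.25 = 3.125.
The monopolist equates marginal revenue to marginal cost: 61.5 − 8Q = 54 + 2Q, so Q = 0.75. From demand, P = 58.5.
CS = ½·(61.5 − 58.5)·0.75 = 1.125.
Change in consumer surplus: 1.125 − 3.125 = −2.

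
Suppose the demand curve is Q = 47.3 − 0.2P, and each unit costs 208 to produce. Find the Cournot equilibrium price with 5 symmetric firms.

Inverting demand: P = 236.5 − 5Q.
Cournot with 5 identical firms: the symmetric best-response condition is 236.5 − 30q = 208. Each firm produces q = 0.95, total output Q = 4.75, price P = 212.75.

P = 212.75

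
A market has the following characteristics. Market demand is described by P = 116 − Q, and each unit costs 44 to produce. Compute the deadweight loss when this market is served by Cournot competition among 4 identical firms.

Competitive firms price at marginal cost: P = 44, giving Q = 72.
In a 4-firm Cournot equilibrium, symmetry and the first-order condition give q = (116 − 44)/(5) = 14.4. So Q = 57.6 and P = 58.4.
DWL is the triangle between Q = 57.6 and Q = 72: ½·(72 − 57.6)·(58.4 − 44) = 103.68.

DWL = 103.68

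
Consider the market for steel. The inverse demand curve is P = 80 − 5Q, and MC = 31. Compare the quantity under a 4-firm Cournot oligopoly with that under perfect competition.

Cournot: Q = 7.84; Competition: Q = 9.8

With 4 symmetric Cournot firms, each firm's FOC gives 80 − 25q = 31, so q = 1.96, Q = 4·1.96 = 7.84, and P = 40.8.
Competitive firms price at marginal cost: P = 31, giving Q = 9.8.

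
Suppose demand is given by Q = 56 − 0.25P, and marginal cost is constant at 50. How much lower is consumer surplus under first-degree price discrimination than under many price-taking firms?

Inverting demand: P = 224 − 4Q.
Perfect competition: P = MC = 50, so 224 − 4Q = 50 and Q = 43.5.
CS = ½·(224 − 50)·43.5 = 3784.5.
A perfectly discriminating monopolist sells every unit with P(Q) ≥ MC(Q), so output equals the competitive quantity Q = 43.5. Each buyer pays their reservation price, so CS = 0 and the firm captures all surplus.
CS = 0.
Change in consumer surplus: 0 − 3784.5 = −3784.5.

CS falls by 3784.5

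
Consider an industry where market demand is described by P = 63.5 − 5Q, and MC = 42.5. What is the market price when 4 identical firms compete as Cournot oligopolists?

P = 46.7

With 4 symmetric Cournot firms, each firm's FOC gives 63.5 − 25q = 42.5, so q = 0.84, Q = 4·0.84 = 3.36, and P = 46.7.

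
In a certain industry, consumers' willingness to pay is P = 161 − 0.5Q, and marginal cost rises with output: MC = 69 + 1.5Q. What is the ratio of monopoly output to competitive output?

Q_m/Q_c = 0.8

A monopolist chooses Q where MR = MC. MR = 161 − Q; setting this equal to 69 + 1.5Q gives Q = 36.8 and P = 142.6.
Competitive equilibrium sets price equal to marginal cost: 161 − 0.5Q = 69 + 1.5Q, so Q = 46 and P = 138.
Ratio Q_m/Q_c = 36.8/46 = 0.8.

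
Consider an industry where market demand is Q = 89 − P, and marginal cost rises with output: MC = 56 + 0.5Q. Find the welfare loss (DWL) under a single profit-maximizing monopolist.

DWL = 58.08

Inverting demand: P = 89 − Q.
Competitive equilibrium sets price equal to marginal cost: 89 − Q = 56 + 0.5Q, so Q = 22 and P = 67.
A monopolist chooses Q where MR = MC. MR = 89 − 2Q; setting this equal to 56 + 0.5Q gives Q = 13.2 and P = 75.8.
CS = ½·(89 − 67)·22 = 242; PS = (67·22 − 56·22 − ½·0.5·22²) = 121; TS = 363.
CS = ½·(89 − 75.8)·13.2 = 87.12; PS = (75.8·13.2 − 56·13.2 − ½·0.5·13.2²) = 217.8; TS = 304.92.
DWL = 363 − 304.92 = 58.08.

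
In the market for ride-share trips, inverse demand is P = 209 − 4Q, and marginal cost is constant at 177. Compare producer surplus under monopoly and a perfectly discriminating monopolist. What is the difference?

Monopoly sets MR = MC: 209 − 8Q = 177 ⇒ Q = 4, P = 209 − 4·4 = 193.
PS = (193 − 177)·4 = 64.
A perfectly discriminating monopolist sells every unit with P(Q) ≥ MC(Q), so output equals the competitive quantity Q = 8. Each buyer pays their reservation price, so CS = 0 and the firm captures all surplus.
PS = ½·(209 − 177)·8 = 128.
Change in producer surplus: 128 − 64 = 64.

PS rises by 64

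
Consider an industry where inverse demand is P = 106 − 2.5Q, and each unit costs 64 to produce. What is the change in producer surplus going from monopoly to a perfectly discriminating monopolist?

The monopolist equates marginal revenue to marginal cost: 106 − 5Q = 64, so Q = 8.4. From demand, P = 85.
PS = (85 − 64)·8.4 = 176.4.
A perfectly discriminating monopolist sells every unit with P(Q) ≥ MC(Q), so output equals the competitive quantity Q = 16.8. Each buyer pays their reservation price, so CS = 0 and the firm captures all surplus.
PS = ½·(106 − 64)·16.8 = 352.8.
Change in producer surplus: 352.8 − 176.4 = 176.4.

PS rises by 176.4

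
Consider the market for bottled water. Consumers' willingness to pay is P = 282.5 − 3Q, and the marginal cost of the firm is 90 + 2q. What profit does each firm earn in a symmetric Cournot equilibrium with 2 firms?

Cournot with 2 identical firms: the symmetric best-response condition is 282.5 − 9q = 90 + 2q. Each firm produces q = 17.5, total output Q = 35, price P = 177.5.
Each firm's profit = 177.5·17.5 − (90·17.5 + ½·2·17.5²) = 1225.

π_i = 1225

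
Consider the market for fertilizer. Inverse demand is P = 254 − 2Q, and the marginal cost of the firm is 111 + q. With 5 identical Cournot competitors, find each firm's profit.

π_i = 302.5

In a 5-firm Cournot equilibrium, symmetry and the first-order condition give q = (254 − 111)/(13) = 11. So Q = 55 and P = 144.
Each firm's profit = 144·11 − (111·11 + ½·1·11²) = 302.5.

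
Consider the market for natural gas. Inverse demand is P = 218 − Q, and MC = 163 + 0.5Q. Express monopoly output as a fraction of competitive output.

Q_m/Q_c = 0.6

The monopolist equates marginal revenue to marginal cost: 218 − 2Q = 163 + 0.5Q, so Q = 22. From demand, P = 196.
Under competition P = MC: 218 − Q = 163 + 0.5Q ⇒ Q = 110/3, P = 544/3.
Ratio Q_m/Q_c = 22/(110/3) = 0.6.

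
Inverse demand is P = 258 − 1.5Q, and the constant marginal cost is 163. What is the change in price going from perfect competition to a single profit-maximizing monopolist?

Competitive firms price at marginal cost: P = 163, giving Q = 190/3.
The monopolist equates marginal revenue to marginal cost: 258 − 3Q = 163, so Q = 95/3. From demand, P = 210.5.
Change in price: 210.5 − 163 = 47.5.

Price rises by 47.5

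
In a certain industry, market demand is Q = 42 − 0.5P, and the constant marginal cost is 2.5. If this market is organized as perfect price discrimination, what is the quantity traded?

Inverting demand: P = 84 − 2Q.
Under first-degree price discrimination the firm charges each unit its demand price and produces up to where P = MC, i.e. Q = 40.75. Consumer surplus is zero; producer surplus equals total surplus.

Q = 40.75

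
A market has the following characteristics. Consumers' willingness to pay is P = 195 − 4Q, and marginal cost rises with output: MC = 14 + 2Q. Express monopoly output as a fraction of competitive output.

A monopolist chooses Q where MR = MC. MR = 195 − 8Q; setting this equal to 14 + 2Q gives Q = 18.1 and P = 122.6.
Under competition P = MC: 195 − 4Q = 14 + 2Q ⇒ Q = 181/6, P = 223/3.
Ratio Q_m/Q_c = 18.1/(181/6) = 0.6.

Q_m/Q_c = 0.6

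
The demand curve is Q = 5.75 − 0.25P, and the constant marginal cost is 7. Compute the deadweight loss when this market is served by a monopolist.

DWL = 8

Inverting demand: P = 23 − 4Q.
Competitive firms price at marginal cost: P = 7, giving Q = 4.
Monopoly sets MR = MC: 23 − 8Q = 7 ⇒ Q = 2, P = 23 − 4·2 = 15.
DWL is the triangle between Q = 2 and Q = 4: ½·(4 − 2)·(15 − 7) = 8.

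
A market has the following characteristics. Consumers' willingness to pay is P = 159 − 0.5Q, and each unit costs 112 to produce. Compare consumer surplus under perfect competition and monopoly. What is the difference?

CS falls by 1656.75

Competitive firms price at marginal cost: P = 112, giving Q = 94.
CS = ½·(159 − 112)·94 = 2209.
The monopolist equates marginal revenue to marginal cost: 159 − Q = 112, so Q = 47. From demand, P = 135.5.
CS = ½·(159 − 135.5)·47 = 552.25.
Change in consumer surplus: 552.25 − 2209 = −1656.75.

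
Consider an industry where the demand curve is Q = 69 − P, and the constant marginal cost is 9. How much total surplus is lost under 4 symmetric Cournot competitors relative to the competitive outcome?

DWL = 72

Inverting demand: P = 69 − Q.
Competitive firms price at marginal cost: P = 9, giving Q = 60.
With 4 symmetric Cournot firms, each firm's FOC gives 69 − 5q = 9, so q = 12, Q = 4·12 = 48, and P = 21.
DWL is the triangle between Q = 48 and Q = 60: ½·(60 − 48)·(21 − 9) = 72.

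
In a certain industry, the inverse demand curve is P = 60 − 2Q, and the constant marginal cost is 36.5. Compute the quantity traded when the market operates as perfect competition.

Q = 11.75

Under competition P = MC = 36.5, so Q = (60 − 36.5)/2 = 11.75.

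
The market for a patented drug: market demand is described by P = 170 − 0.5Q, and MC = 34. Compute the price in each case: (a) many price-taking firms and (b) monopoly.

Competition: P = 34; Monopoly: P = 102

Competitive firms price at marginal cost: P = 34, giving Q = 272.
The monopolist equates marginal revenue to marginal cost: 170 − Q = 34, so Q = 136. From demand, P = 102.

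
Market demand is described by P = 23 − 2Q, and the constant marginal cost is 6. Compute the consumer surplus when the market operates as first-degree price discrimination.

With perfect price discrimination, output is the efficient level Q = 8.5 (where demand meets MC), but every buyer pays their willingness to pay: CS = 0 and PS = total surplus.
CS = 0.

CS = 0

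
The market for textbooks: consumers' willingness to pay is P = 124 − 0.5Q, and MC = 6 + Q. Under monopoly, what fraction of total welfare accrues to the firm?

PS/TS = 0.8

Monopoly sets MR = MC: 124 − Q = 6 + Q ⇒ Q = 59, P = 124 − 0.5·59 = 94.5.
CS = ½·(124 − 94.5)·59 = 870.25.
PS = P·Q − VC(Q) = 94.5·59 − (6·59 + ½·1·59²) = 3481.
Share captured = PS/TS = 3481/4351.25 = 0.8.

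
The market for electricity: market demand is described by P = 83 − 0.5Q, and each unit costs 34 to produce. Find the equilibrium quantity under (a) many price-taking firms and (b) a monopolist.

Under competition P = MC = 34, so Q = (83 − 34)/0.5 = 98.
Monopoly sets MR = MC: 83 − Q = 34 ⇒ Q = 49, P = 83 − 0.5·49 = 58.5.

Competition: Q = 98; Monopoly: Q = 49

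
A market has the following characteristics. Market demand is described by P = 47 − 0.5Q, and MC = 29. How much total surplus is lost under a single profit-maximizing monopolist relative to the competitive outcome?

Under competition P = MC = 29, so Q = (47 − 29)/0.5 = 36.
Monopoly sets MR = MC: 47 − Q = 29 ⇒ Q = 18, P = 47 − 0.5·18 = 38.
DWL is the triangle between Q = 18 and Q = 36: ½·(36 − 18)·(38 − 29) = 81.

DWL = 81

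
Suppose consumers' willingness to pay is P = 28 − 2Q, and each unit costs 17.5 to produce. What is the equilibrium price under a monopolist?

The monopolist equates marginal revenue to marginal cost: 28 − 4Q = 17.5, so Q = 2.625. From demand, P = 22.75.

P = 22.75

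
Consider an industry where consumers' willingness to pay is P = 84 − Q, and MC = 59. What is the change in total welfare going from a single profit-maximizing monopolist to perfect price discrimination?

Monopoly sets MR = MC: 84 − 2Q = 59 ⇒ Q = 12.5, P = 84 − 12.5 = 71.5.
CS = ½·(84 − 71.5)·12.5 = 78.125; PS = (71.5 − 59)·12.5 = 156.25; TS = 234.375.
A perfectly discriminating monopolist sells every unit with P(Q) ≥ MC(Q), so output equals the competitive quantity Q = 25. Each buyer pays their reservation price, so CS = 0 and the firm captures all surplus.
TS = 312.5 (equal to competitive TS).
Change in total welfare: 312.5 − 234.375 = 78.125.

TS rises by 78.125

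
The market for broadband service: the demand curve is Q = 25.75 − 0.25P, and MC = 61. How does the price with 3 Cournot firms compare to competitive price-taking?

Cournot: P = 71.5; Competition: P = 61

Inverting demand: P = 103 − 4Q.
With 3 symmetric Cournot firms, each firm's FOC gives 103 − 16q = 61, so q = 2.625, Q = 3·2.625 = 7.875, and P = 71.5.
Under competition P = MC = 61, so Q = (103 − 61)/4 = 10.5.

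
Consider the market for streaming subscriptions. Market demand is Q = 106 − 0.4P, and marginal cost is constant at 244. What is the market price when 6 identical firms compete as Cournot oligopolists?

Inverting demand: P = 265 − 2.5Q.
With 6 symmetric Cournot firms, each firm's FOC gives 265 − 17.5q = 244, so q = 1.2, Q = 6·1.2 = 7.2, and P = 247.

P = 247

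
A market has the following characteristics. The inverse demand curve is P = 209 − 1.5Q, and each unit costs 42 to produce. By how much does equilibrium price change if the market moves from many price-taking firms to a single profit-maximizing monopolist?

Competitive firms price at marginal cost: P = 42, giving Q = 334/3.
Monopoly sets MR = MC: 209 − 3Q = 42 ⇒ Q = 167/3, P = 209 − 1.5·167/3 = 125.5.
Change in equilibrium price: 125.5 − 42 = 83.5.

Equilibrium price rises by 83.5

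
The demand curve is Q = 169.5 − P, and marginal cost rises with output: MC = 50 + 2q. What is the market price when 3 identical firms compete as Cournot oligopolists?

Inverting demand: P = 169.5 − Q.
With 3 symmetric Cournot firms, each firm's FOC gives 169.5 − 4q = 50 + 2q, so q = 239/12, Q = 3·239/12 = 59.75, and P = 109.75.

P = 109.75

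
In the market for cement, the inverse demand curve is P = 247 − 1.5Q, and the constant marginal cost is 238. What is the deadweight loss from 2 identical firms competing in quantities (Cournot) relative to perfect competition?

DWL = 3

Competitive firms price at marginal cost: P = 238, giving Q = 6.
In a 2-firm Cournot equilibrium, symmetry and the first-order condition give q = (247 − 238)/(4.5) = 2. So Q = 4 and P = 241.
DWL is the triangle between Q = 4 and Q = 6: ½·(6 − 4)·(241 − 238) = 3.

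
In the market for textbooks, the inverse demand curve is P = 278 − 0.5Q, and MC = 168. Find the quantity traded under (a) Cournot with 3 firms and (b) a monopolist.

With 3 symmetric Cournot firms, each firm's FOC gives 278 − 2q = 168, so q = 55, Q = 3·55 = 165, and P = 195.5.
A monopolist chooses Q where MR = MC. MR = 278 − Q; setting this equal to 168 gives Q = 110 and P = 223.

Cournot: Q = 165; Monopoly: Q = 110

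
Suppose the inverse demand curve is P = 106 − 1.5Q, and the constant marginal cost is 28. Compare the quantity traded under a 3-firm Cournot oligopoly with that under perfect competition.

Cournot with 3 identical firms: the symmetric best-response condition is 106 − 6q = 28. Each firm produces q = 13, total output Q = 39, price P = 47.5.
Perfect competition: P = MC = 28, so 106 − 1.5Q = 28 and Q = 52.

Cournot: Q = 39; Competition: Q = 52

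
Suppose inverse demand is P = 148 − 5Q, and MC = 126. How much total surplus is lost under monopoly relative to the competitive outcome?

DWL = 12.1

Under competition P = MC = 126, so Q = (148 − 126)/5 = 4.4.
A monopolist chooses Q where MR = MC. MR = 148 − 10Q; setting this equal to 126 gives Q = 2.2 and P = 137.
DWL is the triangle between Q = 2.2 and Q = 4.4: ½·(4.4 − 2.2)·(137 − 126) = 12.1.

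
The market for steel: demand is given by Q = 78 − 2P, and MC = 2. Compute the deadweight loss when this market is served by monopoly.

Inverting demand: P = 39 − 0.5Q.
Competitive firms price at marginal cost: P = 2, giving Q = 74.
The monopolist equates marginal revenue to marginal cost: 39 − Q = 2, so Q = 37. From demand, P = 20.5.
DWL is the triangle between Q = 37 and Q = 74: ½·(74 − 37)·(20.5 − 2) = 342.25.

DWL = 342.25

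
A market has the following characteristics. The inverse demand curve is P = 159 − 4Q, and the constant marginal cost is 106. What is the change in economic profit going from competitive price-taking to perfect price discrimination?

π rises by 351.125

Perfect competition: P = MC = 106, so 159 − 4Q = 106 and Q = 13.25.
Profit = (106 − 106)·13.25 = 0.
With perfect price discrimination, output is the efficient level Q = 13.25 (where demand meets MC), but every buyer pays their willingness to pay: CS = 0 and PS = total surplus.
PS equals the full surplus area, 351.125. Profit = 351.125 = 351.125.
Change in economic profit: 351.125 − 0 = 351.125.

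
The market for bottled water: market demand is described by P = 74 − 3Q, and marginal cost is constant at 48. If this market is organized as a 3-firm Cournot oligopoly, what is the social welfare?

With 3 symmetric Cournot firms, each firm's FOC gives 74 − 12q = 48, so q = 13/6, Q = 3·13/6 = 6.5, and P = 54.5.
CS = ½·(74 − 54.5)·6.5 = 63.375; PS = (54.5 − 48)·6.5 = 42.25; TS = 105.625.

TS = 105.625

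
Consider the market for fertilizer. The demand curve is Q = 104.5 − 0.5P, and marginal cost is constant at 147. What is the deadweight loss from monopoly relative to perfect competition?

DWL = 240.25

Inverting demand: P = 209 − 2Q.
Perfect competition: P = MC = 147, so 209 − 2Q = 147 and Q = 31.
A monopolist chooses Q where MR = MC. MR = 209 − 4Q; setting this equal to 147 gives Q = 15.5 and P = 178.
DWL is the triangle between Q = 15.5 and Q = 31: ½·(31 − 15.5)·(178 − 147) = 240.25.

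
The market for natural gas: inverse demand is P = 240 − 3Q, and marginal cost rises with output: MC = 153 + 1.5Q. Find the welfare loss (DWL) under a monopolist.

Under competition P = MC: 240 − 3Q = 153 + 1.5Q ⇒ Q = 58/3, P = 182.
Monopoly sets MR = MC: 240 − 6Q = 153 + 1.5Q ⇒ Q = 11.6, P = 240 − 3·11.6 = 205.2.
CS = ½·(240 − 182)·58/3 = 1682/3; PS = (182·58/3 − 153·58/3 − ½·1.5·(58/3)²) = 841/3; TS = 841.
CS = ½·(240 − 205.2)·11.6 = 201.84; PS = (205.2·11.6 − 153·11.6 − ½·1.5·11.6²) = 504.6; TS = 706.44.
DWL = 841 − 706.44 = 134.56.

DWL = 134.56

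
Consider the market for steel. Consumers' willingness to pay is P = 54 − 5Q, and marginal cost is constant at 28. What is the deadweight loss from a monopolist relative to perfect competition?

DWL = 16.9

Under competition P = MC = 28, so Q = (54 − 28)/5 = 5.2.
The monopolist equates marginal revenue to marginal cost: 54 − 10Q = 28, so Q = 2.6. From demand, P = 41.
DWL is the triangle between Q = 2.6 and Q = 5.2: ½·(5.2 − 2.6)·(41 − 28) = 16.9.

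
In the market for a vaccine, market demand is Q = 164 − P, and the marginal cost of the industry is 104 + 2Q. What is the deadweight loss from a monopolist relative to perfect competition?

DWL = 37.5

Inverting demand: P = 164 − Q.
Under competition P = MC: 164 − Q = 104 + 2Q ⇒ Q = 20, P = 144.
The monopolist equates marginal revenue to marginal cost: 164 − 2Q = 104 + 2Q, so Q = 15. From demand, P = 149.
CS = ½·(164 − 144)·20 = 200; PS = (144·20 − 104·20 − ½·2·20²) = 400; TS = 600.
CS = ½·(164 − 149)·15 = 112.5; PS = (149·15 − 104·15 − ½·2·15²) = 450; TS = 562.5.
DWL = 600 − 562.5 = 37.5.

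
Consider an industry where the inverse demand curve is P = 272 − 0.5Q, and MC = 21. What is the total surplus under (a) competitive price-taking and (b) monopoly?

Perfect competition: P = MC = 21, so 272 − 0.5Q = 21 and Q = 502.
CS = ½·(272 − 21)·502 = 63001; PS = (21 − 21)·502 = 0; TS = 63001.
A monopolist chooses Q where MR = MC. MR = 272 − Q; setting this equal to 21 gives Q = 251 and P = 146.5.
CS = ½·(272 − 146.5)·251 = 15750.25; PS = (146.5 − 21)·251 = 31500.5; TS = 47250.75.

Competition: TS = 63001; Monopoly: TS = 47250.75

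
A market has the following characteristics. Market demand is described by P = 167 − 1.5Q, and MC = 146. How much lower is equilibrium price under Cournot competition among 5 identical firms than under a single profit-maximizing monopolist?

P falls by 7

A monopolist chooses Q where MR = MC. MR = 167 − 3Q; setting this equal to 146 gives Q = 7 and P = 156.5.
With 5 symmetric Cournot firms, each firm's FOC gives 167 − 9q = 146, so q = 7/3, Q = 5·7/3 = 35/3, and P = 149.5.
Change in equilibrium price: 149.5 − 156.5 = −7.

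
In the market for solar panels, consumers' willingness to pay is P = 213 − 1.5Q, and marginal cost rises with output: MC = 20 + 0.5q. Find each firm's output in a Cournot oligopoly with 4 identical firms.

In a 4-firm Cournot equilibrium, symmetry and the first-order condition give q = (213 − 20)/(8) = 24.125. So Q = 96.5 and P = 68.25.

q_i = 24.125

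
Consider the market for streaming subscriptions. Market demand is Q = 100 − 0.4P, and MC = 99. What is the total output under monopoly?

Q = 30.2

Inverting demand: P = 250 − 2.5Q.
A monopolist chooses Q where MR = MC. MR = 250 − 5Q; setting this equal to 99 gives Q = 30.2 and P = 174.5.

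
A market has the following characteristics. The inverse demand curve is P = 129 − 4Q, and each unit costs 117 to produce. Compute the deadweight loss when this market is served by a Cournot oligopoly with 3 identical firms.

Under competition P = MC = 117, so Q = (129 − 117)/4 = 3.
Cournot with 3 identical firms: the symmetric best-response condition is 129 − 16q = 117. Each firm produces q = 0.75, total output Q = 2.25, price P = 120.
DWL is the triangle between Q = 2.25 and Q = 3: ½·(3 − 2.25)·(120 − 117) = 1.125.

DWL = 1.125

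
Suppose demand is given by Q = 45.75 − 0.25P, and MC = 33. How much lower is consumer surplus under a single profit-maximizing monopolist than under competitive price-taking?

Consumer surplus falls by 2109.375

Inverting demand: P = 183 − 4Q.
Perfect competition: P = MC = 33, so 183 − 4Q = 33 and Q = 37.5.
CS = ½·(183 − 33)·37.5 = 2812.5.
A monopolist chooses Q where MR = MC. MR = 183 − 8Q; setting this equal to 33 gives Q = 18.75 and P = 108.
CS = ½·(183 − 108)·18.75 = 703.125.
Change in consumer surplus: 703.125 − 2812.5 = −2109.375.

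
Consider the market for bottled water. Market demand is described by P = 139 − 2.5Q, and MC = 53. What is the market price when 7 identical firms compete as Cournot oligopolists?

P = 63.75

In a 7-firm Cournot equilibrium, symmetry and the first-order condition give q = (139 − 53)/(20) = 4.3. So Q = 30.1 and P = 63.75.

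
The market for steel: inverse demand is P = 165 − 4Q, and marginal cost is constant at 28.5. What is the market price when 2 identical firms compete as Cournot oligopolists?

With 2 symmetric Cournot firms, each firm's FOC gives 165 − 12q = 28.5, so q = 11.375, Q = 2·11.375 = 22.75, and P = 74.

P = 74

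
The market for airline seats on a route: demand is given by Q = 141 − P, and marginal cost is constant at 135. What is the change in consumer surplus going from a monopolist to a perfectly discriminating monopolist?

Consumer surplus falls by 4.5

Inverting demand: P = 141 − Q.
A monopolist chooses Q where MR = MC. MR = 141 − 2Q; setting this equal to 135 gives Q = 3 and P = 138.
CS = ½·(141 − 138)·3 = 4.5.
With perfect price discrimination, output is the efficient level Q = 6 (where demand meets MC), but every buyer pays their willingness to pay: CS = 0 and PS = total surplus.
CS = 0.
Change in consumer surplus: 0 − 4.5 = −4.5.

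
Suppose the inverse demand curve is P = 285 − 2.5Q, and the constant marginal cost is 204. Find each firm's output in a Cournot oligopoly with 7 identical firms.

q_i = 4.05

In a 7-firm Cournot equilibrium, symmetry and the first-order condition give q = (285 − 204)/(20) = 4.05. So Q = 28.35 and P = 214.125.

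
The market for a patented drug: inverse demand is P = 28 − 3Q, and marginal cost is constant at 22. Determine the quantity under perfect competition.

Perfect competition: P = MC = 22, so 28 − 3Q = 22 and Q = 2.

Q = 2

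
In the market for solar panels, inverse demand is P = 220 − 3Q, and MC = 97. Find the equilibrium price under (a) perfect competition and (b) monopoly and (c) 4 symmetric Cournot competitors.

Competitive firms price at marginal cost: P = 97, giving Q = 41.
The monopolist equates marginal revenue to marginal cost: 220 − 6Q = 97, so Q = 20.5. From demand, P = 158.5.
Cournot with 4 identical firms: the symmetric best-response condition is 220 − 15q = 97. Each firm produces q = 8.2, total output Q = 32.8, price P = 121.6.

Competition: P = 97; Monopoly: P = 158.5; Cournot: P = 121.6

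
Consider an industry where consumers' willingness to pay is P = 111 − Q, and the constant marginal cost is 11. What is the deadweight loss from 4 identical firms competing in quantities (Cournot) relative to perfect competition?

DWL = 200

Under competition P = MC = 11, so Q = (111 − 11)/1 = 100.
Cournot with 4 identical firms: the symmetric best-response condition is 111 − 5q = 11. Each firm produces q = 20, total output Q = 80, price P = 31.
DWL is the triangle between Q = 80 and Q = 100: ½·(100 − 80)·(31 − 11) = 200.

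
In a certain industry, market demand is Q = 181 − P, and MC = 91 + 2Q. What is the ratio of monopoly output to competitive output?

Inverting demand: P = 181 − Q.
Monopoly sets MR = MC: 181 − 2Q = 91 + 2Q ⇒ Q = 22.5, P = 181 − 22.5 = 158.5.
Under competition P = MC: 181 − Q = 91 + 2Q ⇒ Q = 30, P = 151.
Ratio Q_m/Q_c = 22.5/30 = 0.75.

Q_m/Q_c = 0.75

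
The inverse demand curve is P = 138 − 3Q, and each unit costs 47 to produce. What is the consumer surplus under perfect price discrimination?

CS = 0

Under first-degree price discrimination the firm charges each unit its demand price and produces up to where P = MC, i.e. Q = 91/3. Consumer surplus is zero; producer surplus equals total surplus.
CS = 0.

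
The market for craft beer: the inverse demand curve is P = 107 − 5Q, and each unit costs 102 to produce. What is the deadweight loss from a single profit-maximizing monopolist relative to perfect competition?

Under competition P = MC = 102, so Q = (107 − 102)/5 = 1.
Monopoly sets MR = MC: 107 − 10Q = 102 ⇒ Q = 0.5, P = 107 − 5·0.5 = 104.5.
DWL is the triangle between Q = 0.5 and Q = 1: ½·(1 − 0.5)·(104.5 − 102) = 0.625.

DWL = 0.625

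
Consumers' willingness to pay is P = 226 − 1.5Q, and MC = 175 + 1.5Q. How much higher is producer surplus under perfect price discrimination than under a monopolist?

PS rises by 144.5

Monopoly sets MR = MC: 226 − 3Q = 175 + 1.5Q ⇒ Q = 34/3, P = 226 − 1.5·34/3 = 209.
PS = P·Q − VC(Q) = 209·34/3 − (175·34/3 + ½·1.5·(34/3)²) = 289.
With perfect price discrimination, output is the efficient level Q = 17 (where demand meets MC), but every buyer pays their willingness to pay: CS = 0 and PS = total surplus.
PS = ½·(226 − 175)·17 = 433.5.
Change in producer surplus: 433.5 − 289 = 144.5.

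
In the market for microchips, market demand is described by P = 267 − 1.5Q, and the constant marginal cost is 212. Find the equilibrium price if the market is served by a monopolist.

P = 239.5

A monopolist chooses Q where MR = MC. MR = 267 − 3Q; setting this equal to 212 gives Q = 55/3 and P = 239.5.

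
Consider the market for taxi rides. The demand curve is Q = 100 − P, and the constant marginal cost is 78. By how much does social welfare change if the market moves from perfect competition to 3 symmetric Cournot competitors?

Inverting demand: P = 100 − Q.
Perfect competition: P = MC = 78, so 100 − Q = 78 and Q = 22.
CS = ½·(100 − 78)·22 = 242; PS = (78 − 78)·22 = 0; TS = 242.
In a 3-firm Cournot equilibrium, symmetry and the first-order condition give q = (100 − 78)/(4) = 5.5. So Q = 16.5 and P = 83.5.
CS = ½·(100 − 83.5)·16.5 = 136.125; PS = (83.5 − 78)·16.5 = 90.75; TS = 226.875.
Change in social welfare: 226.875 − 242 = −15.125.

Social welfare falls by 15.125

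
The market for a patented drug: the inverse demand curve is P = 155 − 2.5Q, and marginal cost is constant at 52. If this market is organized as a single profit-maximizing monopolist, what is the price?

Monopoly sets MR = MC: 155 − 5Q = 52 ⇒ Q = 20.6, P = 155 − 2.5·20.6 = 103.5.

P = 103.5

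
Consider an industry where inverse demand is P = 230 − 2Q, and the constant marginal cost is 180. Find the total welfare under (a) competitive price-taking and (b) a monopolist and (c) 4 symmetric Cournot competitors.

Competition: TS = 625; Monopoly: TS = 468.75; Cournot: TS = 600

Competitive firms price at marginal cost: P = 180, giving Q = 25.
CS = ½·(230 − 180)·25 = 625; PS = (180 − 180)·25 = 0; TS = 625.
Monopoly sets MR = MC: 230 − 4Q = 180 ⇒ Q = 12.5, P = 230 − 2·12.5 = 205.
CS = ½·(230 − 205)·12.5 = 156.25; PS = (205 − 180)·12.5 = 312.5; TS = 468.75.
With 4 symmetric Cournot firms, each firm's FOC gives 230 − 10q = 180, so q = 5, Q = 4·5 = 20, and P = 190.
CS = ½·(230 − 190)·20 = 400; PS = (190 − 180)·20 = 200; TS = 600.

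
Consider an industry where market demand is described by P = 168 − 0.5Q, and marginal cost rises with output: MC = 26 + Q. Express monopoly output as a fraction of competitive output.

Monopoly sets MR = MC: 168 − Q = 26 + Q ⇒ Q = 71, P = 168 − 0.5·71 = 132.5.
Under competition P = MC: 168 − 0.5Q = 26 + Q ⇒ Q = 284/3, P = 362/3.
Ratio Q_m/Q_c = 71/(284/3) = 0.75.

Q_m/Q_c = 0.75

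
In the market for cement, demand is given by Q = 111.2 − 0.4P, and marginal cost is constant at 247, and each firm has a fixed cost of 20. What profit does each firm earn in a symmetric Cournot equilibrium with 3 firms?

π_i = 4.025

Inverting demand: P = 278 − 2.5Q.
With 3 symmetric Cournot firms, each firm's FOC gives 278 − 10q = 247, so q = 3.1, Q = 3·3.1 = 9.3, and P = 254.75.
Each firm's profit = (254.75 − 247)·3.1 − 20 = 4.025.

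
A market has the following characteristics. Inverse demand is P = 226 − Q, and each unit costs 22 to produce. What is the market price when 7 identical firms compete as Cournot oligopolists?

In a 7-firm Cournot equilibrium, symmetry and the first-order condition give q = (226 − 22)/(8) = 25.5. So Q = 178.5 and P = 47.5.

P = 47.5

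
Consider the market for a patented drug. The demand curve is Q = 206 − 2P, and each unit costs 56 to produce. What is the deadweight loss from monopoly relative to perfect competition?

DWL = 552.25

Inverting demand: P = 103 − 0.5Q.
Under competition P = MC = 56, so Q = (103 − 56)/0.5 = 94.
A monopolist chooses Q where MR = MC. MR = 103 − Q; setting this equal to 56 gives Q = 47 and P = 79.5.
DWL is the triangle between Q = 47 and Q = 94: ½·(94 − 47)·(79.5 − 56) = 552.25.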